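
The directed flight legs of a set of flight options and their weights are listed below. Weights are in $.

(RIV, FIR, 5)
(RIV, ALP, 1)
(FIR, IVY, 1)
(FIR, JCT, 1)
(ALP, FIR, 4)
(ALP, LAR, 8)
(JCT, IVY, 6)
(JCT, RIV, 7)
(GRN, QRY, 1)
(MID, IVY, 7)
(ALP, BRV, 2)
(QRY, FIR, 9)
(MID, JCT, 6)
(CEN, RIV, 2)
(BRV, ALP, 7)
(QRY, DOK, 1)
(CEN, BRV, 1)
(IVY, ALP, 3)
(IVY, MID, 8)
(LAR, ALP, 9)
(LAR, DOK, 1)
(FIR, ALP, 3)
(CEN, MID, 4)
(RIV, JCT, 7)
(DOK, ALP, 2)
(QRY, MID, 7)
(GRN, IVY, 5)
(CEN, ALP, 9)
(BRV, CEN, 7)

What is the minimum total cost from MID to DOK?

Running Dijkstra from MID:
MID: 0
JCT: 6  (via MID)
IVY: 7  (via MID)
ALP: 10  (via IVY)
BRV: 12  (via ALP)
RIV: 13  (via JCT)
FIR: 14  (via ALP)
LAR: 18  (via ALP)
DOK: 19  (via LAR)
Shortest route: MID–IVY–ALP–LAR–DOK = $19.

$19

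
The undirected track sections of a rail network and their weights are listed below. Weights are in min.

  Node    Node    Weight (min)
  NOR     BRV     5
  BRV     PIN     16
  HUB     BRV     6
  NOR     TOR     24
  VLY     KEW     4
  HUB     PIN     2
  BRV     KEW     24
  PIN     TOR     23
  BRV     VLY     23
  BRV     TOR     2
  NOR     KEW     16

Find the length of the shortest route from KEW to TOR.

23 min

Enumerating some paths:
KEW → VLY → BRV → TOR: 4+23+2 = 29
KEW → BRV → TOR: 24+2 = 26
KEW → NOR → BRV → TOR: 16+5+2 = 23
KEW → NOR → TOR: 16+24 = 40
Cheapest is KEW → NOR → BRV → TOR at 23 min.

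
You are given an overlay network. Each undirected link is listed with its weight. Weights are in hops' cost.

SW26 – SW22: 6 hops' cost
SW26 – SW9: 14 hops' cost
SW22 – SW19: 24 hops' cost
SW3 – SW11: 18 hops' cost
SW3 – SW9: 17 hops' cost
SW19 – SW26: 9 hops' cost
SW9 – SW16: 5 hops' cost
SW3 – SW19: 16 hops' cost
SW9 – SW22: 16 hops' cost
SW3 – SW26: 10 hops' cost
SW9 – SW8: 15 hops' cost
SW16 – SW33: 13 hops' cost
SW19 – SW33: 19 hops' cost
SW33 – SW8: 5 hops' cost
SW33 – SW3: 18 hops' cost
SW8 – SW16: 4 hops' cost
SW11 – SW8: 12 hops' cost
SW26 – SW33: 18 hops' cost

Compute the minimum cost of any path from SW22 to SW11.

34 hops' cost

Compare a few routes:
SW22 → SW9 → SW16 → SW8 → SW11: 16+5+4+12 = 37
SW22 → SW26 → SW3 → SW11: 6+10+18 = 34
Cheapest is SW22 → SW26 → SW3 → SW11 at 34 hops' cost.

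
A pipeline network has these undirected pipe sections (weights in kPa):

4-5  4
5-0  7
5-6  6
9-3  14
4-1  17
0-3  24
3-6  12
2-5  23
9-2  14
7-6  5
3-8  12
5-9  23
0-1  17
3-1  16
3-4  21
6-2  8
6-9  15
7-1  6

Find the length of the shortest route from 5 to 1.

17 kPa

Settle nodes by increasing distance from 5:
5: 0
4: 4  (via 5)
6: 6  (via 5)
0: 7  (via 5)
7: 11  (via 6)
2: 14  (via 6)
1: 17  (via 7)
Shortest route: 5–6–7–1 = 17 kPa.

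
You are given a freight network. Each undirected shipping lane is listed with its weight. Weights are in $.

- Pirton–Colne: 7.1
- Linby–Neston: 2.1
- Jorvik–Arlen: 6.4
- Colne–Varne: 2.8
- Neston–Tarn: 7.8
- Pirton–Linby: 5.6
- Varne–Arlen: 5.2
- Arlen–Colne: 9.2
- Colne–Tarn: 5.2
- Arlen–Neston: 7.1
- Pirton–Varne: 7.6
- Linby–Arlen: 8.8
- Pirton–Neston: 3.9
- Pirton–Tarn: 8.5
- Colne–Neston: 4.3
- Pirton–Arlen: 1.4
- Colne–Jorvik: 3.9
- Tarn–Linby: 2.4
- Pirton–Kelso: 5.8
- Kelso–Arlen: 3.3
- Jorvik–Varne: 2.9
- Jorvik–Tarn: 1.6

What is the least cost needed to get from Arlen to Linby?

$7

Candidate routes:
Arlen–Pirton–Linby: 1.4+5.6 = 7
Arlen–Pirton–Neston–Linby: 1.4+3.9+2.1 = 7.4
Cheapest is Arlen–Pirton–Linby at $7.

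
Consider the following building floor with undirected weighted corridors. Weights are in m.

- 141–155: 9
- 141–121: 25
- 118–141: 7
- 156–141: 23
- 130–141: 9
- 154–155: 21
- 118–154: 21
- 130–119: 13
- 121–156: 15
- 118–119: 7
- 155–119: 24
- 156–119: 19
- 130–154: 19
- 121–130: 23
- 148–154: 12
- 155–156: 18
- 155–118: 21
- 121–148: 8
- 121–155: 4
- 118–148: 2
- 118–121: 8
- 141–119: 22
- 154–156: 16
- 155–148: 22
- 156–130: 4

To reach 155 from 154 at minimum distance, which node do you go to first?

155

Enumerating some paths:
154 → 155: 21 = 21
154 → 148 → 118 → 121 → 155: 12+2+8+4 = 26
154 → 148 → 121 → 155: 12+8+4 = 24
Cheapest is 154 → 155 at 21 m.
So from 154 the first move is to 155.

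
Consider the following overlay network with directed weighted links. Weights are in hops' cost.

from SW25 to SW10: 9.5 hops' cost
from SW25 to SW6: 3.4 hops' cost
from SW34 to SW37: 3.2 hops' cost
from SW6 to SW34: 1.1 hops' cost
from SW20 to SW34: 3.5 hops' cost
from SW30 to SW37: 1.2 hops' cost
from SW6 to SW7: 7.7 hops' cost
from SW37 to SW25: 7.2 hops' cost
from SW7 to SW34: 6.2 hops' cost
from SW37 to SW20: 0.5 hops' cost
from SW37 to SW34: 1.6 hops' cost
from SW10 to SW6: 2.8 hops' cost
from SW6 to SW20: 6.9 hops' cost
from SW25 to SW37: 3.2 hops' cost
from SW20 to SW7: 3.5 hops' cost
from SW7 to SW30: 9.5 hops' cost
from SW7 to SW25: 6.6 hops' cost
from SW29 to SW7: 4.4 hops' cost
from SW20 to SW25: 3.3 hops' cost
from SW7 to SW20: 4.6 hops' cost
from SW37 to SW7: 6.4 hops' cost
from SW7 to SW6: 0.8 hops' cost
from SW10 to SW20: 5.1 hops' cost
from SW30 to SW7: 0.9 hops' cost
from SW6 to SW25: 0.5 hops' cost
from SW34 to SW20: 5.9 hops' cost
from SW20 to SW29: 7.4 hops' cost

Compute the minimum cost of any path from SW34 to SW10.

Compare a few routes:
SW34–SW37–SW20–SW25–SW10: 3.2+0.5+3.3+9.5 = 16.5
SW34–SW37–SW20–SW7–SW6–SW25–SW10: 3.2+0.5+3.5+0.8+0.5+9.5 = 18
The minimum is 16.5 hops' cost via SW34–SW37–SW20–SW25–SW10.

16.5 hops' cost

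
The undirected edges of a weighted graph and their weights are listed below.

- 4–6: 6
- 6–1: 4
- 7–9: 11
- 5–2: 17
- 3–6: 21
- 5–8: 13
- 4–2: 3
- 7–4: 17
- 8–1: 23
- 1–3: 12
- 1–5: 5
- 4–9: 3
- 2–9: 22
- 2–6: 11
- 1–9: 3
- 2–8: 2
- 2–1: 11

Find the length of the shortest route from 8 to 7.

19

Candidate routes:
8 → 2 → 4 → 7: 2+3+17 = 22
8 → 2 → 4 → 9 → 7: 2+3+3+11 = 19
The minimum is 19 via 8 → 2 → 4 → 9 → 7.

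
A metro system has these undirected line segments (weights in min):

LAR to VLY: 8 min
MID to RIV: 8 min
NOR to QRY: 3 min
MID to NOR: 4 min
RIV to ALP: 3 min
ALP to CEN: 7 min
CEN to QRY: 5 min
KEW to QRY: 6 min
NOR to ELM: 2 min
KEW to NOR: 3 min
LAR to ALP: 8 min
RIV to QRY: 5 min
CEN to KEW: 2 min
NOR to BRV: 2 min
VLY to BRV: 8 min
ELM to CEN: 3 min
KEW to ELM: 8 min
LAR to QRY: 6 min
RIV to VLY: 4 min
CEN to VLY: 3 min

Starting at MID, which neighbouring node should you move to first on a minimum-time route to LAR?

NOR

Compare a few routes:
MID - NOR - KEW - QRY - LAR: 4+3+6+6 = 19
MID - NOR - QRY - LAR: 4+3+6 = 13
MID - RIV - QRY - LAR: 8+5+6 = 19
MID - RIV - ALP - LAR: 8+3+8 = 19
The minimum is 13 min via MID - NOR - QRY - LAR.
So from MID the first move is to NOR.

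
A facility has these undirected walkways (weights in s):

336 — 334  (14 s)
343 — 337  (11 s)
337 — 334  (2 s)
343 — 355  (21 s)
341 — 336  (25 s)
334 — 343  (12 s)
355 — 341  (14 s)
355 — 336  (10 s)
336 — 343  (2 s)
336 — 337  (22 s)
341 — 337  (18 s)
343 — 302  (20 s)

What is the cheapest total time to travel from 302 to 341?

Shortest distances from 302:
302: 0
343: 20  (via 302)
336: 22  (via 343)
337: 31  (via 343)
334: 32  (via 343)
355: 32  (via 336)
341: 46  (via 355)
Shortest route: 302 → 343 → 336 → 355 → 341 = 46 s.

46 s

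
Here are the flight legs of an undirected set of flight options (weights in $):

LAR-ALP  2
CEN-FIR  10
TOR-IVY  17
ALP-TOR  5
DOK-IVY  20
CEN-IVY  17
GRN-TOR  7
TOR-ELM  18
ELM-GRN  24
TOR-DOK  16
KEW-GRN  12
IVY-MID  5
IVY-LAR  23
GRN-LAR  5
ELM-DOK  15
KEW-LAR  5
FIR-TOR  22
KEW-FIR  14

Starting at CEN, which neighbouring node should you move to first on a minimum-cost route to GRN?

Candidate routes:
CEN → FIR → TOR → GRN: 10+22+7 = 39
CEN → FIR → KEW → LAR → GRN: 10+14+5+5 = 34
CEN → FIR → KEW → GRN: 10+14+12 = 36
Cheapest is CEN → FIR → KEW → LAR → GRN at $34.
So from CEN the first move is to FIR.

FIR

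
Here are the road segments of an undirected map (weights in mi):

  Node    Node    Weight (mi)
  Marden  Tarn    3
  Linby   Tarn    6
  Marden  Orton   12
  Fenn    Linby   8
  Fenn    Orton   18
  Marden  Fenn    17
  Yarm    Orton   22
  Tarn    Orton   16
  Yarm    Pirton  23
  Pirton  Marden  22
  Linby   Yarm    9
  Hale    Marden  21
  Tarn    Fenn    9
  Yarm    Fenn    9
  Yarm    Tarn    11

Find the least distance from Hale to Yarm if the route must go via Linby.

39 mi

Best Hale to Linby: Hale → Marden → Tarn → Linby costing 30
Best Linby to Yarm: Linby → Yarm costing 9
Total via Linby: 30 + 9 = 39 mi.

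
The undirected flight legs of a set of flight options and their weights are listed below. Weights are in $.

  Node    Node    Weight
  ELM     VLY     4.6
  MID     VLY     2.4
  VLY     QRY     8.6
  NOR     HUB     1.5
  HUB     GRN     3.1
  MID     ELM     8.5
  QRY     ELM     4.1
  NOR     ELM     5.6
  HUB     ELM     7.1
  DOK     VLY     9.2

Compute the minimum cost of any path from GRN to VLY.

$14.8

Enumerating some paths:
GRN → HUB → ELM → MID → VLY: 3.1+7.1+8.5+2.4 = 21.1
GRN → HUB → NOR → ELM → MID → VLY: 3.1+1.5+5.6+8.5+2.4 = 21.1
GRN → HUB → ELM → QRY → VLY: 3.1+7.1+4.1+8.6 = 22.9
GRN → HUB → ELM → VLY: 3.1+7.1+4.6 = 14.8
Cheapest is GRN → HUB → ELM → VLY at $14.8.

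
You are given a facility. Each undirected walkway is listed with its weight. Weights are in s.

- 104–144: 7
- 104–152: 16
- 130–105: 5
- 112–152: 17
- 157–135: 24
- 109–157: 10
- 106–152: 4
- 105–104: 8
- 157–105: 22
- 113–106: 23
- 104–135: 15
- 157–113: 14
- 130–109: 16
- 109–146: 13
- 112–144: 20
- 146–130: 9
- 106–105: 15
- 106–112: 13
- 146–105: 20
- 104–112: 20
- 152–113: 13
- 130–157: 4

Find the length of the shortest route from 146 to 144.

29 s

Enumerating some paths:
146–109–157–130–105–104–144: 13+10+4+5+8+7 = 47
146–109–130–105–104–144: 13+16+5+8+7 = 49
146–105–104–144: 20+8+7 = 35
146–130–105–104–144: 9+5+8+7 = 29
The minimum is 29 s via 146–130–105–104–144.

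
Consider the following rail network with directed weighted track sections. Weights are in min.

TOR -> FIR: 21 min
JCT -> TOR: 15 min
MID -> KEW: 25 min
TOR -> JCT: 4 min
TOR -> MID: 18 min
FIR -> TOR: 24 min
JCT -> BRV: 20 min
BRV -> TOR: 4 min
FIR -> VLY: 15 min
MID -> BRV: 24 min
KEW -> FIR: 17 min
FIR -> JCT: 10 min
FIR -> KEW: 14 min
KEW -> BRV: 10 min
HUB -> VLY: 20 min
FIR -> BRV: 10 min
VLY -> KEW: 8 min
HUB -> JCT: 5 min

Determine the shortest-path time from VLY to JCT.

Compare a few routes:
VLY–KEW–FIR–JCT: 8+17+10 = 35
VLY–KEW–BRV–TOR–JCT: 8+10+4+4 = 26
VLY–KEW–FIR–BRV–TOR–JCT: 8+17+10+4+4 = 43
The minimum is 26 min via VLY–KEW–BRV–TOR–JCT.

26 min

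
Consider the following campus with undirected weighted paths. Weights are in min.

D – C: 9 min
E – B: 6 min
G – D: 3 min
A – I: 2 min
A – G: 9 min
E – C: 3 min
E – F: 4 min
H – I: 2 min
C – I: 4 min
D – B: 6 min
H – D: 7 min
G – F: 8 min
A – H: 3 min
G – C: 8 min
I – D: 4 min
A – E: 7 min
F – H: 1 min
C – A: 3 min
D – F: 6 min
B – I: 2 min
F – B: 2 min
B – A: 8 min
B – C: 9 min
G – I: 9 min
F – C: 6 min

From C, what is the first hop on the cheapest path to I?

Enumerating some paths:
C–A–I: 3+2 = 5
C–A–H–I: 3+3+2 = 8
C–I: 4 = 4
Cheapest is C–I at 4 min.
So from C the first move is to I.

I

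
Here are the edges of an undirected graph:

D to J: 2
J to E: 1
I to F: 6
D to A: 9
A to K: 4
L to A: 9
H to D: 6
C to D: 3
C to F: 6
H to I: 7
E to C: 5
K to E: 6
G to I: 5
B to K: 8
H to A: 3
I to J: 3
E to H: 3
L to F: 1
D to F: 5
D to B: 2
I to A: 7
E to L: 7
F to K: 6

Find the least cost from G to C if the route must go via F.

Shortest G→F: G–I–F = 11
Shortest F→C: F–C = 6
Total via F: 11 + 6 = 17.

17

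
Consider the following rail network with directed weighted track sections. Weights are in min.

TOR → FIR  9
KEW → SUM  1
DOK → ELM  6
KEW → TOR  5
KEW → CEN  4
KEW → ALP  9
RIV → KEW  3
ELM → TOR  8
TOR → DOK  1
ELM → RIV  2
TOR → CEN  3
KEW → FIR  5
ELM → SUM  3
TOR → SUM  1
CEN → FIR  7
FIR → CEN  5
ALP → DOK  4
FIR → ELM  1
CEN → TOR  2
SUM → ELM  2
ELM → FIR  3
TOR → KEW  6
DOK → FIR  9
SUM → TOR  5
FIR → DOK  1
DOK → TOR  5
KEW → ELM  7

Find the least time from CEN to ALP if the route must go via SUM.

Shortest CEN→SUM: CEN → TOR → SUM = 3
Best SUM to ALP: SUM → ELM → RIV → KEW → ALP costing 16
Total via SUM: 3 + 16 = 19 min.

19 min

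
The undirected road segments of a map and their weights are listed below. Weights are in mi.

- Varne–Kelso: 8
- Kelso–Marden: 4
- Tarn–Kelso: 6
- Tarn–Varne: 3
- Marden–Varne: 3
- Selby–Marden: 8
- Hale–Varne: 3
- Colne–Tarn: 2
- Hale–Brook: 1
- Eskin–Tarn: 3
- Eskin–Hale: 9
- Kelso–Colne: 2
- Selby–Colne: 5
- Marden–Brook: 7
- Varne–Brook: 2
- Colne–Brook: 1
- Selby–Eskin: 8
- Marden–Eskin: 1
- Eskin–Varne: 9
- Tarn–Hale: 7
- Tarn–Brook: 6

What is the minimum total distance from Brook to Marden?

Candidate routes:
Brook → Varne → Marden: 2+3 = 5
Brook → Hale → Varne → Marden: 1+3+3 = 7
The minimum is 5 mi via Brook → Varne → Marden.

5 mi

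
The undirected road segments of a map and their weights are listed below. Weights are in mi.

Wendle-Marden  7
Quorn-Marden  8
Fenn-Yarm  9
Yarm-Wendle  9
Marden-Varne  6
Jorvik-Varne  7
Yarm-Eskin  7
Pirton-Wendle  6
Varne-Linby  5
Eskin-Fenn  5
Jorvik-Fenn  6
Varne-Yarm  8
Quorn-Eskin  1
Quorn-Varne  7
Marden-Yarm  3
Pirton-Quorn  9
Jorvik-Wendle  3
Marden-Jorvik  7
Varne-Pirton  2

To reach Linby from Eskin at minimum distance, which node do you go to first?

Candidate routes:
Eskin–Quorn–Marden–Varne–Linby: 1+8+6+5 = 20
Eskin–Quorn–Varne–Linby: 1+7+5 = 13
Eskin–Quorn–Pirton–Varne–Linby: 1+9+2+5 = 17
Cheapest is Eskin–Quorn–Varne–Linby at 13 mi.
So from Eskin the first move is to Quorn.

Quorn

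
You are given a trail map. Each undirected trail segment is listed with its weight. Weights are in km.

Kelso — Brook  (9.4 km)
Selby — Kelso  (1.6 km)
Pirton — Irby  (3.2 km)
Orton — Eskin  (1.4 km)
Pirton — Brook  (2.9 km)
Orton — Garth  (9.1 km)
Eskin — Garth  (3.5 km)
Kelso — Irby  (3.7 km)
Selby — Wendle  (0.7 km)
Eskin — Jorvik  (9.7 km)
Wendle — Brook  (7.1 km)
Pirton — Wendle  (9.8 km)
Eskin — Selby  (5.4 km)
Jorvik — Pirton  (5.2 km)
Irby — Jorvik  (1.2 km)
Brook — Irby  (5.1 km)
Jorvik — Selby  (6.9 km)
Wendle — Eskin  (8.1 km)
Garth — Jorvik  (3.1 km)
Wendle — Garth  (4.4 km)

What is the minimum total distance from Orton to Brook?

Settle nodes by increasing distance from Orton:
Orton: 0
Eskin: 1.4  (via Orton)
Garth: 4.9  (via Eskin)
Selby: 6.8  (via Eskin)
Wendle: 7.5  (via Selby)
Jorvik: 8  (via Garth)
Kelso: 8.4  (via Selby)
Irby: 9.2  (via Jorvik)
Pirton: 12.4  (via Irby)
Brook: 14.3  (via Irby)
Shortest route: Orton → Eskin → Garth → Jorvik → Irby → Brook = 14.3 km.

14.3 km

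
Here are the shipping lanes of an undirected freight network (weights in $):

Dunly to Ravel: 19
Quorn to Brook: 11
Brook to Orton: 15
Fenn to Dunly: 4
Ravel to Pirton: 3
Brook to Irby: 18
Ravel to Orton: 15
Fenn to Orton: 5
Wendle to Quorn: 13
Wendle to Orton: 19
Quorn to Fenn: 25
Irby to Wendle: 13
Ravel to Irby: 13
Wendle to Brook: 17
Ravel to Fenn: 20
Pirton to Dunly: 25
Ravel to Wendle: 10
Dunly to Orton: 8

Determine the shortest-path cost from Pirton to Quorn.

$26

Settle nodes by increasing distance from Pirton:
Pirton: 0
Ravel: 3  (via Pirton)
Wendle: 13  (via Ravel)
Irby: 16  (via Ravel)
Orton: 18  (via Ravel)
Dunly: 22  (via Ravel)
Fenn: 23  (via Ravel)
Quorn: 26  (via Wendle)
Shortest route: Pirton–Ravel–Wendle–Quorn = $26.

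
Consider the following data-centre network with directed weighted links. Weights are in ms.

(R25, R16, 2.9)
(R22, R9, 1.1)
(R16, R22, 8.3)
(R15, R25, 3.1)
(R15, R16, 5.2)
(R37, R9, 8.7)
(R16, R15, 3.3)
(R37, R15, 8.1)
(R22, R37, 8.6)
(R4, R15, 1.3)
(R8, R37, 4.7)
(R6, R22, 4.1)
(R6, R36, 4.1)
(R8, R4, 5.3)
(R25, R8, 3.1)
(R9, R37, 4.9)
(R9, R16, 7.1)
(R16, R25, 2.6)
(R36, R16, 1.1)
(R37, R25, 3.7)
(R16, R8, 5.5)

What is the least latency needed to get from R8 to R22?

Candidate routes:
R8–R37–R15–R16–R22: 4.7+8.1+5.2+8.3 = 26.3
R8–R37–R25–R16–R22: 4.7+3.7+2.9+8.3 = 19.6
R8–R4–R15–R25–R16–R22: 5.3+1.3+3.1+2.9+8.3 = 20.9
R8–R4–R15–R16–R22: 5.3+1.3+5.2+8.3 = 20.1
The minimum is 19.6 ms via R8–R37–R25–R16–R22.

19.6 ms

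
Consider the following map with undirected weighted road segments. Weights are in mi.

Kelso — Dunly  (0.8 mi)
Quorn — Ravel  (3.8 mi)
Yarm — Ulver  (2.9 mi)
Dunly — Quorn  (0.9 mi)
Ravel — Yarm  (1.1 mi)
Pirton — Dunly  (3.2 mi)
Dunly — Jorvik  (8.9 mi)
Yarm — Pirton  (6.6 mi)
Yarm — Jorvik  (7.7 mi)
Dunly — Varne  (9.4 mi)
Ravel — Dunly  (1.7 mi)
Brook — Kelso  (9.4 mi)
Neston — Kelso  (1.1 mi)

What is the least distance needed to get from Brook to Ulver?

15.9 mi

Candidate routes:
Brook–Kelso–Dunly–Pirton–Yarm–Ulver: 9.4+0.8+3.2+6.6+2.9 = 22.9
Brook–Kelso–Dunly–Ravel–Yarm–Ulver: 9.4+0.8+1.7+1.1+2.9 = 15.9
Brook–Kelso–Dunly–Jorvik–Yarm–Ulver: 9.4+0.8+8.9+7.7+2.9 = 29.7
Brook–Kelso–Dunly–Quorn–Ravel–Yarm–Ulver: 9.4+0.8+0.9+3.8+1.1+2.9 = 18.9
Cheapest is Brook–Kelso–Dunly–Ravel–Yarm–Ulver at 15.9 mi.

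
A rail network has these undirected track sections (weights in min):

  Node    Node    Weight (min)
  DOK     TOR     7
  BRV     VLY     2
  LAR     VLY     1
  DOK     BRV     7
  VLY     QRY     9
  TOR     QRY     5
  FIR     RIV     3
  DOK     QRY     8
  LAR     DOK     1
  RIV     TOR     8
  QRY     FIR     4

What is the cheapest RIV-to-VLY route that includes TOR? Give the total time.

Best RIV to TOR: RIV–TOR costing 8
Best TOR to VLY: TOR–DOK–LAR–VLY costing 9
Total via TOR: 8 + 9 = 17 min.

17 min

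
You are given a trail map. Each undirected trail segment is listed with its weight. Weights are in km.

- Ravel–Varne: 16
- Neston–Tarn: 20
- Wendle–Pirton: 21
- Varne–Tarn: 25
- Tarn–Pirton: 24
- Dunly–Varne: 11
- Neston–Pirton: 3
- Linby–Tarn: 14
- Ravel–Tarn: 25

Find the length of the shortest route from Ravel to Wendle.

Shortest distances from Ravel:
Ravel: 0
Varne: 16  (via Ravel)
Tarn: 25  (via Ravel)
Dunly: 27  (via Varne)
Linby: 39  (via Tarn)
Neston: 45  (via Tarn)
Pirton: 48  (via Neston)
Wendle: 69  (via Pirton)
Shortest route: Ravel → Tarn → Neston → Pirton → Wendle = 69 km.

69 km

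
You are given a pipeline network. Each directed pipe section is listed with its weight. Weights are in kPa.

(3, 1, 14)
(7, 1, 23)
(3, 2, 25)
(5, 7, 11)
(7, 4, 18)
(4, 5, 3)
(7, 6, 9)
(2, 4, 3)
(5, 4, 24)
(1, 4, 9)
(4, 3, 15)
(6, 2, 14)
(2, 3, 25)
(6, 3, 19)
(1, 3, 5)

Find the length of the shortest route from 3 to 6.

46 kPa

Enumerating some paths:
3–2–4–5–7–6: 25+3+3+11+9 = 51
3–1–4–5–7–6: 14+9+3+11+9 = 46
Cheapest is 3–1–4–5–7–6 at 46 kPa.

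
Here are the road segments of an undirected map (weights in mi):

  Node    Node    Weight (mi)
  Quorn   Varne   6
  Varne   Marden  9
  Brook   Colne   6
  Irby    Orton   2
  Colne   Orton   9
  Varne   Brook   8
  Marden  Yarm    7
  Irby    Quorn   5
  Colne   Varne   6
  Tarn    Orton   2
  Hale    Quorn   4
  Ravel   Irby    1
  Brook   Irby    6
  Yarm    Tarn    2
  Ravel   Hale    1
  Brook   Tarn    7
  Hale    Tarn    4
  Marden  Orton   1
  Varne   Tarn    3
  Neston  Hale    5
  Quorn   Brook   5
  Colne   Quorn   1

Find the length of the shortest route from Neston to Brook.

13 mi

Enumerating some paths:
Neston–Hale–Ravel–Irby–Brook: 5+1+1+6 = 13
Neston–Hale–Quorn–Brook: 5+4+5 = 14
Cheapest is Neston–Hale–Ravel–Irby–Brook at 13 mi.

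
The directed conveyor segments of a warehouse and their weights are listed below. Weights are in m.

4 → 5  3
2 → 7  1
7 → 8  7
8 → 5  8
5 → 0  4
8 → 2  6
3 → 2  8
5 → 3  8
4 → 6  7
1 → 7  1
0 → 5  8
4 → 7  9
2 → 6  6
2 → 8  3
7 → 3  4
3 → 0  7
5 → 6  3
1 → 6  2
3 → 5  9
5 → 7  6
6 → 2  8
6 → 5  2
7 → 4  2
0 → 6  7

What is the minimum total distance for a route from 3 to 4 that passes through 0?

23 m

Shortest 3→0: 3–0 = 7
Best 0 to 4: 0–5–7–4 costing 16
Total via 0: 7 + 16 = 23 m.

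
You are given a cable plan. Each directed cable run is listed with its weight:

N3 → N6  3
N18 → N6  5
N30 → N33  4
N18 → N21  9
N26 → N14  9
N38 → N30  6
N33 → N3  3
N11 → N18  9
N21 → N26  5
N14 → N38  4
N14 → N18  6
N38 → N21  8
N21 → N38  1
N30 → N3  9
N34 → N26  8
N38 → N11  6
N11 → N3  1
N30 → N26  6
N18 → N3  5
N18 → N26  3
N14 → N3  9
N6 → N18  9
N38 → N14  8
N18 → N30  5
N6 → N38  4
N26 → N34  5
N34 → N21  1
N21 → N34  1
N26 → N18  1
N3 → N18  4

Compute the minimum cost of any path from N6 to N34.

13

Running Dijkstra from N6:
N6: 0
N38: 4  (via N6)
N18: 9  (via N6)
N11: 10  (via N38)
N30: 10  (via N38)
N3: 11  (via N11)
N21: 12  (via N38)
N14: 12  (via N38)
N26: 12  (via N18)
N34: 13  (via N21)
Shortest route: N6 → N38 → N21 → N34 = 13.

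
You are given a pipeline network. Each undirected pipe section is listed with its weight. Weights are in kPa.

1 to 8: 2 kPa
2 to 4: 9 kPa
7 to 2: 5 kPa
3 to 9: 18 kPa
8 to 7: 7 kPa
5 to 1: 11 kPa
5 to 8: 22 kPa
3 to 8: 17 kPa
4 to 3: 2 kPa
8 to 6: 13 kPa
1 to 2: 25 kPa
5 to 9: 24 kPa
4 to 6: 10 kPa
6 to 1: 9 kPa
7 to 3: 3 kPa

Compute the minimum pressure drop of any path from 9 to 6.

30 kPa

Enumerating some paths:
9–5–1–6: 24+11+9 = 44
9–3–7–8–6: 18+3+7+13 = 41
9–3–7–8–1–6: 18+3+7+2+9 = 39
9–3–4–6: 18+2+10 = 30
Cheapest is 9–3–4–6 at 30 kPa.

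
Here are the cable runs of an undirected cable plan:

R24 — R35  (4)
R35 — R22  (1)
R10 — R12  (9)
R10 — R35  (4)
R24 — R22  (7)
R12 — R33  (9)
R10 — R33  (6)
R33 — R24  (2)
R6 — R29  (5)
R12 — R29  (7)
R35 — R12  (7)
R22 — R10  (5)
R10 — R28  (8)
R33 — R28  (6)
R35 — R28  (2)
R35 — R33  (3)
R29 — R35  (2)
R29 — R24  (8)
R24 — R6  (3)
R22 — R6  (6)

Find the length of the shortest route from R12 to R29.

Shortest distances from R12:
R12: 0
R35: 7  (via R12)
R29: 7  (via R12)
Shortest route: R12–R29 = 7.

7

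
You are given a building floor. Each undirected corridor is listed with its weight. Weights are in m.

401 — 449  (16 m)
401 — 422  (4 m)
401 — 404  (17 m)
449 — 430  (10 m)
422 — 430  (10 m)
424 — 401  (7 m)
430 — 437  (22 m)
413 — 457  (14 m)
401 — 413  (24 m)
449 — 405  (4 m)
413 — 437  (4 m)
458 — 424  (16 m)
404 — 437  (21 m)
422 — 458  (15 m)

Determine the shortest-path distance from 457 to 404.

Enumerating some paths:
457 - 413 - 401 - 404: 14+24+17 = 55
457 - 413 - 437 - 404: 14+4+21 = 39
The minimum is 39 m via 457 - 413 - 437 - 404.

39 m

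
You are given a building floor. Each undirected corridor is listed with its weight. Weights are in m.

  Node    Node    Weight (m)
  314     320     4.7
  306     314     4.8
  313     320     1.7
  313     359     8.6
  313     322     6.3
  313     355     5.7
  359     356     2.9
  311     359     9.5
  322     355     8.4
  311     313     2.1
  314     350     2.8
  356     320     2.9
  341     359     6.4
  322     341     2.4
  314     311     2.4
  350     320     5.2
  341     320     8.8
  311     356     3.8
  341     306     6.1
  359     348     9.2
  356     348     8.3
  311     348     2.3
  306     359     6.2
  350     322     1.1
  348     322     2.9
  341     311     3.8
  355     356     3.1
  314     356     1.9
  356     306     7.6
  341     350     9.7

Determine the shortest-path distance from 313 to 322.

6.3 m

Shortest distances from 313:
313: 0
320: 1.7  (via 313)
311: 2.1  (via 313)
348: 4.4  (via 311)
314: 4.5  (via 311)
356: 4.6  (via 320)
355: 5.7  (via 313)
341: 5.9  (via 311)
322: 6.3  (via 313)
Shortest route: 313–322 = 6.3 m.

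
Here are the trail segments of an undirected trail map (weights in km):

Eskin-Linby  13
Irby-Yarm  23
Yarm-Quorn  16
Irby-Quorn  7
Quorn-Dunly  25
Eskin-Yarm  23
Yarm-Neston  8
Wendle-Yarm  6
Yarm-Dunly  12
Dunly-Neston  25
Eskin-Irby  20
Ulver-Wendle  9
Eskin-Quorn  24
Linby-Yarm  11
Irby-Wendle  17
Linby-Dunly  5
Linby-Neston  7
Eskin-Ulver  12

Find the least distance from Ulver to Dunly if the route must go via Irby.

Best Ulver to Irby: Ulver → Wendle → Irby costing 26
Shortest Irby→Dunly: Irby → Quorn → Dunly = 32
Total via Irby: 26 + 32 = 58 km.

58 km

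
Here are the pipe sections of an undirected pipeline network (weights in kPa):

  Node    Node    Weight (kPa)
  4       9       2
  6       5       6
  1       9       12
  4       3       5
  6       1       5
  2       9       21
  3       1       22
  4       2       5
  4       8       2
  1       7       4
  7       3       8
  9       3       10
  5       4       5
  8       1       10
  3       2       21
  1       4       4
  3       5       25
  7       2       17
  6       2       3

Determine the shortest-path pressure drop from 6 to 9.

10 kPa

Shortest distances from 6:
6: 0
2: 3  (via 6)
1: 5  (via 6)
5: 6  (via 6)
4: 8  (via 2)
7: 9  (via 1)
8: 10  (via 4)
9: 10  (via 4)
Shortest route: 6–2–4–9 = 10 kPa.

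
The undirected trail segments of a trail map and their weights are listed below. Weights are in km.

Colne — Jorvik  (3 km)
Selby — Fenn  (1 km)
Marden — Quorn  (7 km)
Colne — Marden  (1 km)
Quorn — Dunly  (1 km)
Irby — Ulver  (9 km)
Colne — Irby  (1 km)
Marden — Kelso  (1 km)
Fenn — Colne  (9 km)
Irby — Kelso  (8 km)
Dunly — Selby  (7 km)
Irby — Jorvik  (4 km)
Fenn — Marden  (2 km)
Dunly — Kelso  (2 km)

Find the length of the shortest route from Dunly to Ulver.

Candidate routes:
Dunly → Kelso → Marden → Colne → Irby → Ulver: 2+1+1+1+9 = 14
Dunly → Kelso → Irby → Ulver: 2+8+9 = 19
Dunly → Quorn → Marden → Colne → Irby → Ulver: 1+7+1+1+9 = 19
The minimum is 14 km via Dunly → Kelso → Marden → Colne → Irby → Ulver.

14 km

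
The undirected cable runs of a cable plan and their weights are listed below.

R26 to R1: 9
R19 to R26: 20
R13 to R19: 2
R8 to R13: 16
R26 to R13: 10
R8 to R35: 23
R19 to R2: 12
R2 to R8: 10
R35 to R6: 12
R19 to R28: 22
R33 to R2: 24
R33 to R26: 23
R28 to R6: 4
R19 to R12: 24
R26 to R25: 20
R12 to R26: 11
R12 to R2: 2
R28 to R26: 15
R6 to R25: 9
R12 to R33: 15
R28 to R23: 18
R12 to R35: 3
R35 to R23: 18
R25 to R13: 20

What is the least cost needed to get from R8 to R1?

32

Candidate routes:
R8 - R2 - R19 - R13 - R26 - R1: 10+12+2+10+9 = 43
R8 - R2 - R12 - R26 - R1: 10+2+11+9 = 32
R8 - R13 - R26 - R1: 16+10+9 = 35
Cheapest is R8 - R2 - R12 - R26 - R1 at 32.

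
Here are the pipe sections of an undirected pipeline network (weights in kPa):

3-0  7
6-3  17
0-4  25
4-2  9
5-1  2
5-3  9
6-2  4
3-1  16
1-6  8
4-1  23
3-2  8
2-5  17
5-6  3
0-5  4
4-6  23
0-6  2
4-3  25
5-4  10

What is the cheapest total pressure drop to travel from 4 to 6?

13 kPa

Enumerating some paths:
4 → 5 → 1 → 6: 10+2+8 = 20
4 → 2 → 6: 9+4 = 13
4 → 5 → 0 → 6: 10+4+2 = 16
Cheapest is 4 → 2 → 6 at 13 kPa.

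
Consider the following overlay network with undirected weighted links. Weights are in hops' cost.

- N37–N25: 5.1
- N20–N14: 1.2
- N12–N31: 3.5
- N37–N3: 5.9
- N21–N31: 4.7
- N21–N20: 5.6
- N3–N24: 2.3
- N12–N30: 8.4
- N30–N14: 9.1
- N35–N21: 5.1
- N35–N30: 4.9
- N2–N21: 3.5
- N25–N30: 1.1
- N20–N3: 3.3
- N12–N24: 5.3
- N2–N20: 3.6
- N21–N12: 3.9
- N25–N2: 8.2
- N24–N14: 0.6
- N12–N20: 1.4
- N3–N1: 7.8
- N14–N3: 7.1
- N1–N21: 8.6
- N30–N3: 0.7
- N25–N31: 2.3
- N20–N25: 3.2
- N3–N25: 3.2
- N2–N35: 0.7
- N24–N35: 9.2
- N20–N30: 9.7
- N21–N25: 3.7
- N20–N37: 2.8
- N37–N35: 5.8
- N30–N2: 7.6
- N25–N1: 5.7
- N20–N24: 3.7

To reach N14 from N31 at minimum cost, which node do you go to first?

Compare a few routes:
N31 - N25 - N30 - N3 - N24 - N14: 2.3+1.1+0.7+2.3+0.6 = 7
N31 - N25 - N20 - N14: 2.3+3.2+1.2 = 6.7
N31 - N12 - N20 - N14: 3.5+1.4+1.2 = 6.1
Cheapest is N31 - N12 - N20 - N14 at 6.1 hops' cost.
So from N31 the first move is to N12.

N12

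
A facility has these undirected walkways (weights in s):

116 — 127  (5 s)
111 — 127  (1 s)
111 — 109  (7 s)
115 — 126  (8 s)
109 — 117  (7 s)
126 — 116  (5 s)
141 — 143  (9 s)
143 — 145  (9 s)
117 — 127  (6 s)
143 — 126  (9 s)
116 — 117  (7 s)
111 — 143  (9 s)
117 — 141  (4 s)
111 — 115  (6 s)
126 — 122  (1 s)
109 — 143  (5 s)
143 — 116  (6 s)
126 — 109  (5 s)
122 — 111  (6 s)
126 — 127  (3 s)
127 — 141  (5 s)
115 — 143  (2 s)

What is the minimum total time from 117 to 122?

Running Dijkstra from 117:
117: 0
141: 4  (via 117)
127: 6  (via 117)
109: 7  (via 117)
116: 7  (via 117)
111: 7  (via 127)
126: 9  (via 127)
122: 10  (via 126)
Shortest route: 117–127–126–122 = 10 s.

10 s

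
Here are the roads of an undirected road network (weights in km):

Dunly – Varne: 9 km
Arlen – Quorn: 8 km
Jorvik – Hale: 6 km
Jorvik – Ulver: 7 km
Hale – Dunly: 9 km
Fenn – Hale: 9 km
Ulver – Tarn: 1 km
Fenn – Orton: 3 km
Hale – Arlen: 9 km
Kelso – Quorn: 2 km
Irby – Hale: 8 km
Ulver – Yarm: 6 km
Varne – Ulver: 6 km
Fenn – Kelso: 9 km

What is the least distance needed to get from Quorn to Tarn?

Running Dijkstra from Quorn:
Quorn: 0
Kelso: 2  (via Quorn)
Arlen: 8  (via Quorn)
Fenn: 11  (via Kelso)
Orton: 14  (via Fenn)
Hale: 17  (via Arlen)
Jorvik: 23  (via Hale)
Irby: 25  (via Hale)
Dunly: 26  (via Hale)
Ulver: 30  (via Jorvik)
Tarn: 31  (via Ulver)
Shortest route: Quorn → Arlen → Hale → Jorvik → Ulver → Tarn = 31 km.

31 km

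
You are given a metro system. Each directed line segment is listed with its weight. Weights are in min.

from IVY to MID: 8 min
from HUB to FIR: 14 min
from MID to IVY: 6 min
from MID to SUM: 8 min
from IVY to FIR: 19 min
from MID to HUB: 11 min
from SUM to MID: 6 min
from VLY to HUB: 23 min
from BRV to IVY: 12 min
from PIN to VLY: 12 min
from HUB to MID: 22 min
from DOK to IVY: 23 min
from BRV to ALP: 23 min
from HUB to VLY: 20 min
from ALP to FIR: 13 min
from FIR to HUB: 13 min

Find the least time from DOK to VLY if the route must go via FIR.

75 min

Best DOK to FIR: DOK–IVY–FIR costing 42
Best FIR to VLY: FIR–HUB–VLY costing 33
Total via FIR: 42 + 33 = 75 min.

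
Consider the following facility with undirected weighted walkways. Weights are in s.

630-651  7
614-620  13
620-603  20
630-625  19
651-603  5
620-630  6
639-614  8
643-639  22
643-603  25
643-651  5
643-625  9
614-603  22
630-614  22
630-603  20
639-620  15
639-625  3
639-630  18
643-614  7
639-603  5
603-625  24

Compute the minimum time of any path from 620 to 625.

18 s

Running Dijkstra from 620:
620: 0
630: 6  (via 620)
651: 13  (via 630)
614: 13  (via 620)
639: 15  (via 620)
625: 18  (via 639)
Shortest route: 620–639–625 = 18 s.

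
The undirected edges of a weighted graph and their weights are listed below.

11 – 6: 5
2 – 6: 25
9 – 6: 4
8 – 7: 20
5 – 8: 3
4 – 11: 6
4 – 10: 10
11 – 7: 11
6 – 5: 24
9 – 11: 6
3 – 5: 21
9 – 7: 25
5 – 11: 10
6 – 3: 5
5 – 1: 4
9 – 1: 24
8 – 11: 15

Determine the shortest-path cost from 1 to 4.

20

Running Dijkstra from 1:
1: 0
5: 4  (via 1)
8: 7  (via 5)
11: 14  (via 5)
6: 19  (via 11)
4: 20  (via 11)
Shortest route: 1–5–11–4 = 20.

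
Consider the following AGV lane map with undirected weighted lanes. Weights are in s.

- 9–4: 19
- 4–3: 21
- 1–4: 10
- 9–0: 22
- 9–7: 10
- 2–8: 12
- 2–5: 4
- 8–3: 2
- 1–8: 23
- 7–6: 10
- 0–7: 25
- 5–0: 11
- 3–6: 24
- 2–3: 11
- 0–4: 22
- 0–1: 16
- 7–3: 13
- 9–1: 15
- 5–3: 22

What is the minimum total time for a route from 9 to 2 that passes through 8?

37 s

Shortest 9→8: 9 → 7 → 3 → 8 = 25
Shortest 8→2: 8 → 2 = 12
Total via 8: 25 + 12 = 37 s.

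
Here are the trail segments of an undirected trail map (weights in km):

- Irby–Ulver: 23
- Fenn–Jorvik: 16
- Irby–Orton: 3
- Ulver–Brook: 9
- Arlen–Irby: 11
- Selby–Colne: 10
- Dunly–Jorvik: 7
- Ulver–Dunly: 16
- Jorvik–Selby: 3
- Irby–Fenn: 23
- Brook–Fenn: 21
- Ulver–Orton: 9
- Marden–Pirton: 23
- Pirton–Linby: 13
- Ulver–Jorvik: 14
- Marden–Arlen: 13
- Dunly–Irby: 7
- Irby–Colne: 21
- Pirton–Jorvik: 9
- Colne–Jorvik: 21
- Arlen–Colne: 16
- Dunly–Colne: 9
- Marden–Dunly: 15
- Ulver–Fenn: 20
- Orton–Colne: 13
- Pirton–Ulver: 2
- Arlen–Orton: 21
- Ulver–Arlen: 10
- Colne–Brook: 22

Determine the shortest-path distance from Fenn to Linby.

Running Dijkstra from Fenn:
Fenn: 0
Jorvik: 16  (via Fenn)
Selby: 19  (via Jorvik)
Ulver: 20  (via Fenn)
Brook: 21  (via Fenn)
Pirton: 22  (via Ulver)
Dunly: 23  (via Jorvik)
Irby: 23  (via Fenn)
Orton: 26  (via Irby)
Colne: 29  (via Selby)
Arlen: 30  (via Ulver)
Linby: 35  (via Pirton)
Shortest route: Fenn–Ulver–Pirton–Linby = 35 km.

35 km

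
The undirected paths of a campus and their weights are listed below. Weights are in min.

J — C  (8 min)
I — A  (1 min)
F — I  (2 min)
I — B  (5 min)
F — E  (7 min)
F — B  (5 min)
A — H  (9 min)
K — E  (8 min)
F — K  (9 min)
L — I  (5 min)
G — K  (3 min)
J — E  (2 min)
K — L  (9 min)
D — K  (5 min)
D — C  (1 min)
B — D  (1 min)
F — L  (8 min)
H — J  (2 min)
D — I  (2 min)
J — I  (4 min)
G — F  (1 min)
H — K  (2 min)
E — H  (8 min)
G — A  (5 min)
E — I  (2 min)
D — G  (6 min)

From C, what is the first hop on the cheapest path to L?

Candidate routes:
C → D → I → F → L: 1+2+2+8 = 13
C → D → I → L: 1+2+5 = 8
C → D → B → I → L: 1+1+5+5 = 12
Cheapest is C → D → I → L at 8 min.
So from C the first move is to D.

D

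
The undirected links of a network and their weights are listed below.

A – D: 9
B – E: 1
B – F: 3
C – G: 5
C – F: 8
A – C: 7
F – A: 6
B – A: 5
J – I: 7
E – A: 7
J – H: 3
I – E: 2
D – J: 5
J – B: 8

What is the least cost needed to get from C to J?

19

Candidate routes:
C–A–B–J: 7+5+8 = 20
C–F–B–J: 8+3+8 = 19
Cheapest is C–F–B–J at 19.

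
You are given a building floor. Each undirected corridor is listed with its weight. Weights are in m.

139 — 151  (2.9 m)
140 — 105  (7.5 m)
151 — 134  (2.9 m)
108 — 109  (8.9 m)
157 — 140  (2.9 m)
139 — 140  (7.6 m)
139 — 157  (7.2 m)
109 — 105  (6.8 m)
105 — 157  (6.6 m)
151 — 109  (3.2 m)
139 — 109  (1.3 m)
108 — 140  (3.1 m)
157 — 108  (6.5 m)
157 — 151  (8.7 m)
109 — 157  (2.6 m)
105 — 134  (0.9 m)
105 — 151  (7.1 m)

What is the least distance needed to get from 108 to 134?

Candidate routes:
108–157–105–134: 6.5+6.6+0.9 = 14
108–140–157–105–134: 3.1+2.9+6.6+0.9 = 13.5
108–140–105–134: 3.1+7.5+0.9 = 11.5
108–140–157–109–151–134: 3.1+2.9+2.6+3.2+2.9 = 14.7
The minimum is 11.5 m via 108–140–105–134.

11.5 m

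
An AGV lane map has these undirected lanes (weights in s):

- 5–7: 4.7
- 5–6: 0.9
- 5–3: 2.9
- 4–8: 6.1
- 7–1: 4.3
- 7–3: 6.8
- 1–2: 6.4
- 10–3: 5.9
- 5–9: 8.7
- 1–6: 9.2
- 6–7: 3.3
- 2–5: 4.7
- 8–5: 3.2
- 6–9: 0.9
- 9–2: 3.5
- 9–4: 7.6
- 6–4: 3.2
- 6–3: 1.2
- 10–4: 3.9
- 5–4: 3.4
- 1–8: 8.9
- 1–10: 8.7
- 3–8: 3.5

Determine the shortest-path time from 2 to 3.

5.6 s

Running Dijkstra from 2:
2: 0
9: 3.5  (via 2)
6: 4.4  (via 9)
5: 4.7  (via 2)
3: 5.6  (via 6)
Shortest route: 2 → 9 → 6 → 3 = 5.6 s.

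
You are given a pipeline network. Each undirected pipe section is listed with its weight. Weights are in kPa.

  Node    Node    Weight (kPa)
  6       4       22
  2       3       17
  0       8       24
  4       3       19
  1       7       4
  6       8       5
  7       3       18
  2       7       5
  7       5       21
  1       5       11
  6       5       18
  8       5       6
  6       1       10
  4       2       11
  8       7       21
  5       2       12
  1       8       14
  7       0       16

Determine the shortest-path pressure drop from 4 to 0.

32 kPa

Candidate routes:
4–2–5–8–0: 11+12+6+24 = 53
4–6–8–0: 22+5+24 = 51
4–6–1–7–0: 22+10+4+16 = 52
4–2–7–0: 11+5+16 = 32
The minimum is 32 kPa via 4–2–7–0.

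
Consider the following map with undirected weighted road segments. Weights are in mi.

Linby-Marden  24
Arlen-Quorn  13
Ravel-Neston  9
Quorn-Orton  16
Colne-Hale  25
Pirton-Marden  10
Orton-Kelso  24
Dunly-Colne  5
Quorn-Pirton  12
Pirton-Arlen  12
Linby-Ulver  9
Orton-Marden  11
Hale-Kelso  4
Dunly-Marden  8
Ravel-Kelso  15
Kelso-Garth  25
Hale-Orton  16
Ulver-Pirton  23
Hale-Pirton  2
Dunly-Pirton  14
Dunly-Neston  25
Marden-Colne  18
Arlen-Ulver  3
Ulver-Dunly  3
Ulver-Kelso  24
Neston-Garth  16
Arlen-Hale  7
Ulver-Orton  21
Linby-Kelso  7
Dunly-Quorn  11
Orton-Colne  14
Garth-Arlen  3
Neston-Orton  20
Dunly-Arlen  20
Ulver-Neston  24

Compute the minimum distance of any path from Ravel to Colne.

Running Dijkstra from Ravel:
Ravel: 0
Neston: 9  (via Ravel)
Kelso: 15  (via Ravel)
Hale: 19  (via Kelso)
Pirton: 21  (via Hale)
Linby: 22  (via Kelso)
Garth: 25  (via Neston)
Arlen: 26  (via Hale)
Orton: 29  (via Neston)
Ulver: 29  (via Arlen)
Marden: 31  (via Pirton)
Dunly: 32  (via Ulver)
Quorn: 33  (via Pirton)
Colne: 37  (via Dunly)
Shortest route: Ravel → Kelso → Hale → Arlen → Ulver → Dunly → Colne = 37 mi.

37 mi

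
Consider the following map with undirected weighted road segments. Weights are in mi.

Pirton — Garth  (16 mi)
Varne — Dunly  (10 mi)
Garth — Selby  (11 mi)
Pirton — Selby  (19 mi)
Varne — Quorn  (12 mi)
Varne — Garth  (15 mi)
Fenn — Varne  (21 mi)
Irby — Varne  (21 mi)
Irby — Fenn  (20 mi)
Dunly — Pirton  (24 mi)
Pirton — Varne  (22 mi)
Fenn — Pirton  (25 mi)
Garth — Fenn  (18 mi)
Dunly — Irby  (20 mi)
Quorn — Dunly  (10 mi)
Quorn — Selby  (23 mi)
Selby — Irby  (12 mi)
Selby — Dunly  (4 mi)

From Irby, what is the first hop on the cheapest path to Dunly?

Compare a few routes:
Irby - Varne - Dunly: 21+10 = 31
Irby - Dunly: 20 = 20
Irby - Selby - Dunly: 12+4 = 16
The minimum is 16 mi via Irby - Selby - Dunly.
So from Irby the first move is to Selby.

Selby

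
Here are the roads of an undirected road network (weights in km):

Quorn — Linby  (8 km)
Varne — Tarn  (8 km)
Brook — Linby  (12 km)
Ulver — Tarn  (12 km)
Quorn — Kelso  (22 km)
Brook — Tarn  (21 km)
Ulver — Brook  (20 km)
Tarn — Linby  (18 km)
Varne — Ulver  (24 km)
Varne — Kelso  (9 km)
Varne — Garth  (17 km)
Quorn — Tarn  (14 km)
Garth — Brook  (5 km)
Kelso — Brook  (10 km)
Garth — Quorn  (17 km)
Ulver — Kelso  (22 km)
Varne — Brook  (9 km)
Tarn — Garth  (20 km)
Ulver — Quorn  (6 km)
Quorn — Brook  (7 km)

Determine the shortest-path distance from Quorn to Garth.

Compare a few routes:
Quorn - Brook - Garth: 7+5 = 12
Quorn - Garth: 17 = 17
Cheapest is Quorn - Brook - Garth at 12 km.

12 km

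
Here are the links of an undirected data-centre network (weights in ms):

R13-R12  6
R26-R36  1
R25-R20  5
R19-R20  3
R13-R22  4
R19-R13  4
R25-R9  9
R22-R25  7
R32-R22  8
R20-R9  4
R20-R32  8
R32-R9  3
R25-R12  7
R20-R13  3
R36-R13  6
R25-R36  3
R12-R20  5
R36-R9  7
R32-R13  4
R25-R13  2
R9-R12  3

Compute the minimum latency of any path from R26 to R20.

9 ms

Settle nodes by increasing distance from R26:
R26: 0
R36: 1  (via R26)
R25: 4  (via R36)
R13: 6  (via R25)
R9: 8  (via R36)
R20: 9  (via R25)
Shortest route: R26–R36–R25–R20 = 9 ms.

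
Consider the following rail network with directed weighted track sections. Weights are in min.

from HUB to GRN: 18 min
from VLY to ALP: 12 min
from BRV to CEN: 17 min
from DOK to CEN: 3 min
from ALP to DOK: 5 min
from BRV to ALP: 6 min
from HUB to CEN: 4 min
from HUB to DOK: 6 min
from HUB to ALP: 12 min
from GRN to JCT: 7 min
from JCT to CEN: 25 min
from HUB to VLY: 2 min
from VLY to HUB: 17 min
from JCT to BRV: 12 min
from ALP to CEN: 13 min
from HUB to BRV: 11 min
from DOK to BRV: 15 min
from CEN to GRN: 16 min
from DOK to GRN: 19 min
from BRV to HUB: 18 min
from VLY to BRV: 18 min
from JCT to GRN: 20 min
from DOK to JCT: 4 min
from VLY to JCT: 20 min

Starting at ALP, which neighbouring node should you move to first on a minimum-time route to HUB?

Candidate routes:
ALP → DOK → JCT → BRV → HUB: 5+4+12+18 = 39
ALP → DOK → BRV → HUB: 5+15+18 = 38
Cheapest is ALP → DOK → BRV → HUB at 38 min.
So from ALP the first move is to DOK.

DOK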